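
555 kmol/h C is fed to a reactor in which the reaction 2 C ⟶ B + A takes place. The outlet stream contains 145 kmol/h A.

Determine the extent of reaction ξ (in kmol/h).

ξ = 145 kmol/h

For A: n = n₀ + 1ξ → 145 = 0 + 1ξ, giving ξ = 145 kmol/h.
Outlet amounts (n = n₀ + ν ξ):
  C: 555 − 2(145) = 265
  B: 0 + 1(145) = 145
  A: 0 + 1(145) = 145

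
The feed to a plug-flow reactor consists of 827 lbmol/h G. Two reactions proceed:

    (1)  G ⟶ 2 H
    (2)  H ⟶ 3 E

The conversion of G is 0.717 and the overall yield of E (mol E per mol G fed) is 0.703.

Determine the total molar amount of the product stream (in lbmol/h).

1810 lbmol/h

Conversion of G: G consumed = 1ξ₁ = 0.717 × 827 → ξ₁ = 593 lbmol/h.
Yield of E: 3ξ₂ / 827 = 0.703 → ξ₂ = 193.8 lbmol/h.
Outlet amounts (n = n₀ + Σ ν·ξ):
  G: 827 − 1(593) = 234
  H: 0 + 2(593) − 1(193.8) = 992.1
  E: 0 + 3(193.8) = 581.4
Total out = 234 + 992.1 + 581.4 = 1808 lbmol/h.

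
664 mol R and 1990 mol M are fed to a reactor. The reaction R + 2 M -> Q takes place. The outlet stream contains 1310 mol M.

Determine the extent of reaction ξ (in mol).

For M: n = n₀ − 2ξ → 1310 = 1990 − 2ξ, giving ξ = 340 mol.
Outlet amounts (n = n₀ + ν ξ):
  R: 664 − 1(340) = 324
  M: 1990 − 2(340) = 1310
  Q: 0 + 1(340) = 340

ξ = 340 mol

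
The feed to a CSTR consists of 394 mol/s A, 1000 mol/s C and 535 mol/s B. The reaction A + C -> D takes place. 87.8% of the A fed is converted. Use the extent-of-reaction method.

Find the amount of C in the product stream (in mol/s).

A reacted = 0.878 × 394 = 345.9 mol/s; ν_A = −1, so ξ = 345.9/1 = 345.9 mol/s.
Outlet amounts (n = n₀ + ν ξ):
  A: 394 − 1(345.9) = 48.07
  C: 1000 − 1(345.9) = 654.1
  D: 0 + 1(345.9) = 345.9
  B: 535 (inert)

654 mol/s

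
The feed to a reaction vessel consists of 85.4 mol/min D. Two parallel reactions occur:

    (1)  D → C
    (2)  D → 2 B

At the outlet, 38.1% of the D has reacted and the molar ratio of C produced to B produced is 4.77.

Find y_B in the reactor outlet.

0.0698

Conversion of D: D consumed = 0.381 × 85.4 = 32.54 mol/min = 1ξ₁ + 1ξ₂.
Selectivity: 1ξ₁ / (2ξ₂) = 4.77 → ξ₁ = 9.54 ξ₂.
Substitute: (1·9.54 + 1) ξ₂ = 32.54 → ξ₂ = 3.087 mol/min, ξ₁ = 29.45 mol/min.
Outlet amounts (n = n₀ + Σ ν·ξ):
  D: 85.4 − 1(29.45) − 1(3.087) = 52.86
  C: 0 + 1(29.45) = 29.45
  B: 0 + 2(3.087) = 6.174
Total out = 88.49 mol/min; y_B = 6.174 / 88.49 = 0.06977.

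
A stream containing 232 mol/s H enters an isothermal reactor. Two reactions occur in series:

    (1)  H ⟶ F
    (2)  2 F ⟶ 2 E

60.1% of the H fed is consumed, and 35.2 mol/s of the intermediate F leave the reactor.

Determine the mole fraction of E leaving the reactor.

0.449

Conversion of H: H consumed = 1ξ₁ = 0.601 × 232 → ξ₁ = 139.4 mol/s.
F balance: n_F = 0 + 1ξ₁ − 2ξ₂ = 35.2 → ξ₂ = (1·139.4 − 35.2)/2 = 52.12 mol/s.
Outlet amounts (n = n₀ + Σ ν·ξ):
  H: 232 − 1(139.4) = 92.57
  F: 0 + 1(139.4) − 2(52.12) = 35.2
  E: 0 + 2(52.12) = 104.2
Total out = 232 mol/s; y_E = 104.2 / 232 = 0.4493.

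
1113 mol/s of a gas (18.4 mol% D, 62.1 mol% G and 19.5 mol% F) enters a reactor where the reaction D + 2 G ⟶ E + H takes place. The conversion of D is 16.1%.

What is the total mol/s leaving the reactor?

1080 mol/s

D reacted = 0.161 × 204.8 = 32.97 mol/s; ν_D = −1, so ξ = 32.97/1 = 32.97 mol/s.
Outlet amounts (n = n₀ + ν ξ):
  D: 204.8 − 1(32.97) = 171.8
  G: 691.2 − 2(32.97) = 625.2
  E: 0 + 1(32.97) = 32.97
  H: 0 + 1(32.97) = 32.97
  F: 217 (inert)
Total out = 171.8 + 625.2 + 32.97 + 32.97 + 217 = 1080 mol/s.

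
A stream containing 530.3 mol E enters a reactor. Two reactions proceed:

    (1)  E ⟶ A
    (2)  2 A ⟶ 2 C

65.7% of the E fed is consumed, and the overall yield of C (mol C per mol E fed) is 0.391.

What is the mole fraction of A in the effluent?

0.266

Conversion of E: E consumed = 1ξ₁ = 0.657 × 530.3 → ξ₁ = 348.4 mol.
Yield of C: 2ξ₂ / 530.3 = 0.391 → ξ₂ = 103.7 mol.
Outlet amounts (n = n₀ + Σ ν·ξ):
  E: 530.3 − 1(348.4) = 181.9
  A: 0 + 1(348.4) − 2(103.7) = 141.1
  C: 0 + 2(103.7) = 207.3
Total out = 530.3 mol; y_A = 141.1 / 530.3 = 0.266.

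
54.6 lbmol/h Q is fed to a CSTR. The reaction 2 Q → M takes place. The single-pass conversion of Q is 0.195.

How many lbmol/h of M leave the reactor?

5.32 lbmol/h

Q reacted = 0.195 × 54.6 = 10.65 lbmol/h; ν_Q = −2, so ξ = 10.65/2 = 5.324 lbmol/h.
Outlet amounts (n = n₀ + ν ξ):
  Q: 54.6 − 2(5.324) = 43.95
  M: 0 + 1(5.324) = 5.324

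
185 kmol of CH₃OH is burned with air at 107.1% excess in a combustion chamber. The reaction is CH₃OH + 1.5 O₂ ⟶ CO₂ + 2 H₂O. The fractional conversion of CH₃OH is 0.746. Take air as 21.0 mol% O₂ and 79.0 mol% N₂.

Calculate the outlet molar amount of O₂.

Stoichiometric O₂ = 1.5 × 185 = 277.5 kmol; O₂ fed = 277.5 × 2.071 = 574.7 kmol.
N₂ fed = 574.7 × 79/21 = 2162 kmol.
Fuel reacted = 0.746 × 185 → ξ = 138 kmol.
Outlet (n = n₀ + ν ξ):
  CH₃OH: 185 − 1(138) = 46.99
  O₂: 574.7 − 1.5(138) = 367.7
  N₂: 2162 (inert)
  CO₂: 0 + 1(138) = 138
  H₂O: 0 + 2(138) = 276

368 kmol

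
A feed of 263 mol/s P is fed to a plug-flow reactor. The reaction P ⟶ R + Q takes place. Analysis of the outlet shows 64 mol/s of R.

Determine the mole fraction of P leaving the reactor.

0.609

For R: n = n₀ + 1ξ → 64 = 0 + 1ξ, giving ξ = 64 mol/s.
Outlet amounts (n = n₀ + ν ξ):
  P: 263 − 1(64) = 199
  R: 0 + 1(64) = 64
  Q: 0 + 1(64) = 64
Total out = 327 mol/s; y_P = 199 / 327 = 0.6086.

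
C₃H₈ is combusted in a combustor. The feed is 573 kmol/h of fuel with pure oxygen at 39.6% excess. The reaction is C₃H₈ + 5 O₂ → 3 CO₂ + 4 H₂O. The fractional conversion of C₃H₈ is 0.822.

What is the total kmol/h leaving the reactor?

5040 kmol/h

Stoichiometric O₂ = 5 × 573 = 2865 kmol/h; O₂ fed = 2865 × 1.396 = 4000 kmol/h.
Fuel reacted = 0.822 × 573 → ξ = 471 kmol/h.
Outlet (n = n₀ + ν ξ):
  C₃H₈: 573 − 1(471) = 102
  O₂: 4000 − 5(471) = 1645
  CO₂: 0 + 3(471) = 1413
  H₂O: 0 + 4(471) = 1884
Total out = 102 + 1645 + 1413 + 1884 = 5044 kmol/h.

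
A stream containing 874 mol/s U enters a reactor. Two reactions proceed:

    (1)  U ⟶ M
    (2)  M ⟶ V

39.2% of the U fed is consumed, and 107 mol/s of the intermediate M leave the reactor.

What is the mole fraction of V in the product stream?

Conversion of U: U consumed = 1ξ₁ = 0.392 × 874 → ξ₁ = 342.6 mol/s.
M balance: n_M = 0 + 1ξ₁ − 1ξ₂ = 107 → ξ₂ = (1·342.6 − 107)/1 = 235.6 mol/s.
Outlet amounts (n = n₀ + Σ ν·ξ):
  U: 874 − 1(342.6) = 531.4
  M: 0 + 1(342.6) − 1(235.6) = 107
  V: 0 + 1(235.6) = 235.6
Total out = 874 mol/s; y_V = 235.6 / 874 = 0.2696.

0.27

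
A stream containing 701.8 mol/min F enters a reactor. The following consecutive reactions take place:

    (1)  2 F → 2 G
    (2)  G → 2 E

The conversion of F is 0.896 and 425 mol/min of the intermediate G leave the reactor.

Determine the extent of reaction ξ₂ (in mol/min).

Conversion of F: F consumed = 2ξ₁ = 0.896 × 701.8 → ξ₁ = 314.4 mol/min.
G balance: n_G = 0 + 2ξ₁ − 1ξ₂ = 425 → ξ₂ = (2·314.4 − 425)/1 = 203.8 mol/min.
Outlet amounts (n = n₀ + Σ ν·ξ):
  F: 701.8 − 2(314.4) = 72.99
  G: 0 + 2(314.4) − 1(203.8) = 425
  E: 0 + 2(203.8) = 407.6

ξ₂ = 204 mol/min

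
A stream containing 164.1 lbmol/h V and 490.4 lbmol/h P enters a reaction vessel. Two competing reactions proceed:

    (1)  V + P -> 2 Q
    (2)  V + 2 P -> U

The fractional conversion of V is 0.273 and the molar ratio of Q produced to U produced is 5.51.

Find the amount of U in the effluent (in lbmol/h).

11.9 lbmol/h

Conversion of V: V consumed = 0.273 × 164.1 = 44.8 lbmol/h = 1ξ₁ + 1ξ₂.
Selectivity: 2ξ₁ / (1ξ₂) = 5.51 → ξ₁ = 2.755 ξ₂.
Substitute: (1·2.755 + 1) ξ₂ = 44.8 → ξ₂ = 11.93 lbmol/h, ξ₁ = 32.87 lbmol/h.
Outlet amounts (n = n₀ + Σ ν·ξ):
  V: 164.1 − 1(32.87) − 1(11.93) = 119.3
  P: 490.4 − 1(32.87) − 2(11.93) = 433.7
  Q: 0 + 2(32.87) = 65.74
  U: 0 + 1(11.93) = 11.93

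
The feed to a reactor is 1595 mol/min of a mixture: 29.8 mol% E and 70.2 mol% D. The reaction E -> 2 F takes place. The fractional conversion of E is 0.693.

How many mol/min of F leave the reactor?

659 mol/min

E reacted = 0.693 × 475.3 = 329.4 mol/min; ν_E = −1, so ξ = 329.4/1 = 329.4 mol/min.
Outlet amounts (n = n₀ + ν ξ):
  E: 475.3 − 1(329.4) = 145.9
  F: 0 + 2(329.4) = 658.8
  D: 1120 (inert)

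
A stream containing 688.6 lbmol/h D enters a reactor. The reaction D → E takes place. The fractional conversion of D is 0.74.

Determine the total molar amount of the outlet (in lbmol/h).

D reacted = 0.74 × 688.6 = 509.6 lbmol/h; ν_D = −1, so ξ = 509.6/1 = 509.6 lbmol/h.
Outlet amounts (n = n₀ + ν ξ):
  D: 688.6 − 1(509.6) = 179
  E: 0 + 1(509.6) = 509.6
Total out = 179 + 509.6 = 688.6 lbmol/h.

689 lbmol/h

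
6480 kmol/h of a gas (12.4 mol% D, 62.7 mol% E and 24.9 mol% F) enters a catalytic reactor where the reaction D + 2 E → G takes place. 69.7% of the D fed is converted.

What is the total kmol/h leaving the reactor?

5360 kmol/h

D reacted = 0.697 × 803.5 = 560.1 kmol/h; ν_D = −1, so ξ = 560.1/1 = 560.1 kmol/h.
Outlet amounts (n = n₀ + ν ξ):
  D: 803.5 − 1(560.1) = 243.5
  E: 4063 − 2(560.1) = 2943
  G: 0 + 1(560.1) = 560.1
  F: 1614 (inert)
Total out = 243.5 + 2943 + 560.1 + 1614 = 5360 kmol/h.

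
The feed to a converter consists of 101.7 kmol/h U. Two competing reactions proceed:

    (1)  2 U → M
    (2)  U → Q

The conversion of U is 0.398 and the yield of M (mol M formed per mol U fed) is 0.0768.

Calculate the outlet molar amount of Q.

24.9 kmol/h

Yield of M: 1ξ₁ / 101.7 = 0.0768 → ξ₁ = 7.811 kmol/h.
Conversion of U: 2ξ₁ + 1ξ₂ = 0.398 × 101.7 = 40.48 → ξ₂ = 24.86 kmol/h.
Outlet amounts (n = n₀ + Σ ν·ξ):
  U: 101.7 − 2(7.811) − 1(24.86) = 61.22
  M: 0 + 1(7.811) = 7.811
  Q: 0 + 1(24.86) = 24.86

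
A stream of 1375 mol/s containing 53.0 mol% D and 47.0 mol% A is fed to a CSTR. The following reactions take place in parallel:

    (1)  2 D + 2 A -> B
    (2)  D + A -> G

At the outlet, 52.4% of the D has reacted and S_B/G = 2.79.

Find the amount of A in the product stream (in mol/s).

Conversion of D: D consumed = 0.524 × 728.8 = 381.9 mol/s = 2ξ₁ + 1ξ₂.
Selectivity: 1ξ₁ / (1ξ₂) = 2.79 → ξ₁ = 2.79 ξ₂.
Substitute: (2·2.79 + 1) ξ₂ = 381.9 → ξ₂ = 58.03 mol/s, ξ₁ = 161.9 mol/s.
Outlet amounts (n = n₀ + Σ ν·ξ):
  D: 728.8 − 2(161.9) − 1(58.03) = 346.9
  A: 646.2 − 2(161.9) − 1(58.03) = 264.4
  B: 0 + 1(161.9) = 161.9
  G: 0 + 1(58.03) = 58.03

264 mol/s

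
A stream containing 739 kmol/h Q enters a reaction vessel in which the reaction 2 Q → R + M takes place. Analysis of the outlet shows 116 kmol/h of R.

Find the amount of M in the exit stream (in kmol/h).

For R: n = n₀ + 1ξ → 116 = 0 + 1ξ, giving ξ = 116 kmol/h.
Outlet amounts (n = n₀ + ν ξ):
  Q: 739 − 2(116) = 507
  R: 0 + 1(116) = 116
  M: 0 + 1(116) = 116

116 kmol/h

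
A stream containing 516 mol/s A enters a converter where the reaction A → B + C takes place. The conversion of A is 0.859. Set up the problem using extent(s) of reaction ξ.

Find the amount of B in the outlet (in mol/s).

443 mol/s

A reacted = 0.859 × 516 = 443.2 mol/s; ν_A = −1, so ξ = 443.2/1 = 443.2 mol/s.
Outlet amounts (n = n₀ + ν ξ):
  A: 516 − 1(443.2) = 72.76
  B: 0 + 1(443.2) = 443.2
  C: 0 + 1(443.2) = 443.2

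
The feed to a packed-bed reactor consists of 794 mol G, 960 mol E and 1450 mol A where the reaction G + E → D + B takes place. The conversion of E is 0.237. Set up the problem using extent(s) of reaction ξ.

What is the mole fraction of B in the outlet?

E reacted = 0.237 × 960 = 227.5 mol; ν_E = −1, so ξ = 227.5/1 = 227.5 mol.
Outlet amounts (n = n₀ + ν ξ):
  G: 794 − 1(227.5) = 566.5
  E: 960 − 1(227.5) = 732.5
  D: 0 + 1(227.5) = 227.5
  B: 0 + 1(227.5) = 227.5
  A: 1450 (inert)
Total out = 3204 mol; y_B = 227.5 / 3204 = 0.07101.

0.071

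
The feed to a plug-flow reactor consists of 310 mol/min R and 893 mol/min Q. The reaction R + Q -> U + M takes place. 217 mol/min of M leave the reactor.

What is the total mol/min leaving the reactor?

For M: n = n₀ + 1ξ → 217 = 0 + 1ξ, giving ξ = 217 mol/min.
Outlet amounts (n = n₀ + ν ξ):
  R: 310 − 1(217) = 93
  Q: 893 − 1(217) = 676
  U: 0 + 1(217) = 217
  M: 0 + 1(217) = 217
Total out = 93 + 676 + 217 + 217 = 1203 mol/min.

1200 mol/min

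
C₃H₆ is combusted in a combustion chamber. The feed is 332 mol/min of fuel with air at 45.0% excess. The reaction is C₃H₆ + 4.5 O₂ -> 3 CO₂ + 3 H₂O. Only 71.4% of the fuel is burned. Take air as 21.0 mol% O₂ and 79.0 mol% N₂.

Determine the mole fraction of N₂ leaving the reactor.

Stoichiometric O₂ = 4.5 × 332 = 1494 mol/min; O₂ fed = 1494 × 1.450 = 2166 mol/min.
N₂ fed = 2166 × 79/21 = 8149 mol/min.
Fuel reacted = 0.714 × 332 → ξ = 237 mol/min.
Outlet (n = n₀ + ν ξ):
  C₃H₆: 332 − 1(237) = 94.95
  O₂: 2166 − 4.5(237) = 1100
  N₂: 8149 (inert)
  CO₂: 0 + 3(237) = 711.1
  H₂O: 0 + 3(237) = 711.1
Total out = 10770 mol/min; y_N₂ = 8149 / 10770 = 0.7569.

0.757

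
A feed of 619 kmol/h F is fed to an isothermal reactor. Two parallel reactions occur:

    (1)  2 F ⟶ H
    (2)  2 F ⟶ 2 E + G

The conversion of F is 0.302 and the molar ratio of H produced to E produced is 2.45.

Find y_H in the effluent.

0.139

Conversion of F: F consumed = 0.302 × 619 = 186.9 kmol/h = 2ξ₁ + 2ξ₂.
Selectivity: 1ξ₁ / (2ξ₂) = 2.45 → ξ₁ = 4.9 ξ₂.
Substitute: (2·4.9 + 2) ξ₂ = 186.9 → ξ₂ = 15.84 kmol/h, ξ₁ = 77.63 kmol/h.
Outlet amounts (n = n₀ + Σ ν·ξ):
  F: 619 − 2(77.63) − 2(15.84) = 432.1
  H: 0 + 1(77.63) = 77.63
  E: 0 + 2(15.84) = 31.68
  G: 0 + 1(15.84) = 15.84
Total out = 557.2 kmol/h; y_H = 77.63 / 557.2 = 0.1393.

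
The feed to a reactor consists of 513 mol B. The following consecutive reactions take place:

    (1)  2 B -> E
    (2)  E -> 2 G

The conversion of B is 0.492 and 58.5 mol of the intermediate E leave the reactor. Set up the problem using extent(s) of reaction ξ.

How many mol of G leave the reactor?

Conversion of B: B consumed = 2ξ₁ = 0.492 × 513 → ξ₁ = 126.2 mol.
E balance: n_E = 0 + 1ξ₁ − 1ξ₂ = 58.5 → ξ₂ = (1·126.2 − 58.5)/1 = 67.7 mol.
Outlet amounts (n = n₀ + Σ ν·ξ):
  B: 513 − 2(126.2) = 260.6
  E: 0 + 1(126.2) − 1(67.7) = 58.5
  G: 0 + 2(67.7) = 135.4

135 mol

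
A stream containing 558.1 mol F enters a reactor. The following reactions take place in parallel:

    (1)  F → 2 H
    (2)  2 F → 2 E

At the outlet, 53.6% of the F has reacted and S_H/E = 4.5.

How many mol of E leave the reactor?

Conversion of F: F consumed = 0.536 × 558.1 = 299.1 mol = 1ξ₁ + 2ξ₂.
Selectivity: 2ξ₁ / (2ξ₂) = 4.5 → ξ₁ = 4.5 ξ₂.
Substitute: (1·4.5 + 2) ξ₂ = 299.1 → ξ₂ = 46.02 mol, ξ₁ = 207.1 mol.
Outlet amounts (n = n₀ + Σ ν·ξ):
  F: 558.1 − 1(207.1) − 2(46.02) = 259
  H: 0 + 2(207.1) = 414.2
  E: 0 + 2(46.02) = 92.04

92 mol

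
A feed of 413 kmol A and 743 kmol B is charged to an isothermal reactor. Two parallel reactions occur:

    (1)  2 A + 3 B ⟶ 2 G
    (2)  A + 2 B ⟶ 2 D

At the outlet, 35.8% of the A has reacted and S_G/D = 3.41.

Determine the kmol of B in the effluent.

512 kmol

Conversion of A: A consumed = 0.358 × 413 = 147.9 kmol = 2ξ₁ + 1ξ₂.
Selectivity: 2ξ₁ / (2ξ₂) = 3.41 → ξ₁ = 3.41 ξ₂.
Substitute: (2·3.41 + 1) ξ₂ = 147.9 → ξ₂ = 18.91 kmol, ξ₁ = 64.47 kmol.
Outlet amounts (n = n₀ + Σ ν·ξ):
  A: 413 − 2(64.47) − 1(18.91) = 265.1
  B: 743 − 3(64.47) − 2(18.91) = 511.8
  G: 0 + 2(64.47) = 128.9
  D: 0 + 2(18.91) = 37.81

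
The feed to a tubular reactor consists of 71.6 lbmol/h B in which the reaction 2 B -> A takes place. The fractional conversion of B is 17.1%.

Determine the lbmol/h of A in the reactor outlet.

B reacted = 0.171 × 71.6 = 12.24 lbmol/h; ν_B = −2, so ξ = 12.24/2 = 6.122 lbmol/h.
Outlet amounts (n = n₀ + ν ξ):
  B: 71.6 − 2(6.122) = 59.36
  A: 0 + 1(6.122) = 6.122

6.12 lbmol/h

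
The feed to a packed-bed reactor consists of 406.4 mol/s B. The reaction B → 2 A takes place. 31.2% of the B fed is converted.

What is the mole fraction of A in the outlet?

B reacted = 0.312 × 406.4 = 126.8 mol/s; ν_B = −1, so ξ = 126.8/1 = 126.8 mol/s.
Outlet amounts (n = n₀ + ν ξ):
  B: 406.4 − 1(126.8) = 279.6
  A: 0 + 2(126.8) = 253.6
Total out = 533.2 mol/s; y_A = 253.6 / 533.2 = 0.4756.

0.476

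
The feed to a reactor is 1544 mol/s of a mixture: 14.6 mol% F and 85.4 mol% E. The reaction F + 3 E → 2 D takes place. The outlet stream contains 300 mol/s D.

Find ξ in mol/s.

ξ = 150 mol/s

For D: n = n₀ + 2ξ → 300 = 0 + 2ξ, giving ξ = 150 mol/s.
Outlet amounts (n = n₀ + ν ξ):
  F: 225.4 − 1(150) = 75.42
  E: 1319 − 3(150) = 868.6
  D: 0 + 2(150) = 300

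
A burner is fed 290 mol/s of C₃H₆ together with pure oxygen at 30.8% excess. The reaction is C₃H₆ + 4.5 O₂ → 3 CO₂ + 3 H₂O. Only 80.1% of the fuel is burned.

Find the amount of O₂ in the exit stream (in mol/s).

662 mol/s

Stoichiometric O₂ = 4.5 × 290 = 1305 mol/s; O₂ fed = 1305 × 1.308 = 1707 mol/s.
Fuel reacted = 0.801 × 290 → ξ = 232.3 mol/s.
Outlet (n = n₀ + ν ξ):
  C₃H₆: 290 − 1(232.3) = 57.71
  O₂: 1707 − 4.5(232.3) = 661.6
  CO₂: 0 + 3(232.3) = 696.9
  H₂O: 0 + 3(232.3) = 696.9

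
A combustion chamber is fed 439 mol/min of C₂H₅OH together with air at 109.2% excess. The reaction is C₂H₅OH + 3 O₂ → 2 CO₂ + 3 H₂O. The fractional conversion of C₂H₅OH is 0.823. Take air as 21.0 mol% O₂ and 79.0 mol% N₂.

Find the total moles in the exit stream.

Stoichiometric O₂ = 3 × 439 = 1317 mol/min; O₂ fed = 1317 × 2.092 = 2755 mol/min.
N₂ fed = 2755 × 79/21 = 10360 mol/min.
Fuel reacted = 0.823 × 439 → ξ = 361.3 mol/min.
Outlet (n = n₀ + ν ξ):
  C₂H₅OH: 439 − 1(361.3) = 77.7
  O₂: 2755 − 3(361.3) = 1671
  N₂: 10360 (inert)
  CO₂: 0 + 2(361.3) = 722.6
  H₂O: 0 + 3(361.3) = 1084
Total out = 77.7 + 1671 + 10360 + 722.6 + 1084 = 13920 mol/min.

13900 mol/min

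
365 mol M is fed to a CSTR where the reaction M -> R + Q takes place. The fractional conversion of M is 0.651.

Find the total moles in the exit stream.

M reacted = 0.651 × 365 = 237.6 mol; ν_M = −1, so ξ = 237.6/1 = 237.6 mol.
Outlet amounts (n = n₀ + ν ξ):
  M: 365 − 1(237.6) = 127.4
  R: 0 + 1(237.6) = 237.6
  Q: 0 + 1(237.6) = 237.6
Total out = 127.4 + 237.6 + 237.6 = 602.6 mol.

603 mol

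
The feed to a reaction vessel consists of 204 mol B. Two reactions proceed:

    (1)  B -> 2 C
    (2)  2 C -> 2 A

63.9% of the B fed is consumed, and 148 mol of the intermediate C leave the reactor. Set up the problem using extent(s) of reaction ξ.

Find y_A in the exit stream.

Conversion of B: B consumed = 1ξ₁ = 0.639 × 204 → ξ₁ = 130.4 mol.
C balance: n_C = 0 + 2ξ₁ − 2ξ₂ = 148 → ξ₂ = (2·130.4 − 148)/2 = 56.36 mol.
Outlet amounts (n = n₀ + Σ ν·ξ):
  B: 204 − 1(130.4) = 73.64
  C: 0 + 2(130.4) − 2(56.36) = 148
  A: 0 + 2(56.36) = 112.7
Total out = 334.4 mol; y_A = 112.7 / 334.4 = 0.3371.

0.337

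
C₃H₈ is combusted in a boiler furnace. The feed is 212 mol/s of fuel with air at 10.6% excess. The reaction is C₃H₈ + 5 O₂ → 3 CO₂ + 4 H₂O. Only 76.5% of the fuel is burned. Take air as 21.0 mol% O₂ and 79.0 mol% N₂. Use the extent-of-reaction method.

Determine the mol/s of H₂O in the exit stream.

Stoichiometric O₂ = 5 × 212 = 1060 mol/s; O₂ fed = 1060 × 1.106 = 1172 mol/s.
N₂ fed = 1172 × 79/21 = 4410 mol/s.
Fuel reacted = 0.765 × 212 → ξ = 162.2 mol/s.
Outlet (n = n₀ + ν ξ):
  C₃H₈: 212 − 1(162.2) = 49.82
  O₂: 1172 − 5(162.2) = 361.5
  N₂: 4410 (inert)
  CO₂: 0 + 3(162.2) = 486.5
  H₂O: 0 + 4(162.2) = 648.7

649 mol/s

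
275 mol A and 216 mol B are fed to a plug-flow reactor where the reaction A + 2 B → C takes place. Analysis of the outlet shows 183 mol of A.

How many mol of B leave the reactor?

32 mol

For A: n = n₀ − 1ξ → 183 = 275 − 1ξ, giving ξ = 92 mol.
Outlet amounts (n = n₀ + ν ξ):
  A: 275 − 1(92) = 183
  B: 216 − 2(92) = 32
  C: 0 + 1(92) = 92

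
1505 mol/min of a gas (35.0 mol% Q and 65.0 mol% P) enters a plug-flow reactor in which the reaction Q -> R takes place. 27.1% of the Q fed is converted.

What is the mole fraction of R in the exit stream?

0.0949

Q reacted = 0.271 × 526.8 = 142.7 mol/min; ν_Q = −1, so ξ = 142.7/1 = 142.7 mol/min.
Outlet amounts (n = n₀ + ν ξ):
  Q: 526.8 − 1(142.7) = 384
  R: 0 + 1(142.7) = 142.7
  P: 978.2 (inert)
Total out = 1505 mol/min; y_R = 142.7 / 1505 = 0.09485.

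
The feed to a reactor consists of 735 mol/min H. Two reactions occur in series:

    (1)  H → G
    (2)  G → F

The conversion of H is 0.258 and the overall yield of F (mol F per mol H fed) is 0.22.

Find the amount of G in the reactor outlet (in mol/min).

Conversion of H: H consumed = 1ξ₁ = 0.258 × 735 → ξ₁ = 189.6 mol/min.
Yield of F: 1ξ₂ / 735 = 0.22 → ξ₂ = 161.7 mol/min.
Outlet amounts (n = n₀ + Σ ν·ξ):
  H: 735 − 1(189.6) = 545.4
  G: 0 + 1(189.6) − 1(161.7) = 27.93
  F: 0 + 1(161.7) = 161.7

27.9 mol/min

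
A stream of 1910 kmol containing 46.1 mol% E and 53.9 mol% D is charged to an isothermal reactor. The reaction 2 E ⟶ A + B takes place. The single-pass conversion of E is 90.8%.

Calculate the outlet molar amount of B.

E reacted = 0.908 × 880.5 = 799.5 kmol; ν_E = −2, so ξ = 799.5/2 = 399.8 kmol.
Outlet amounts (n = n₀ + ν ξ):
  E: 880.5 − 2(399.8) = 81.01
  A: 0 + 1(399.8) = 399.8
  B: 0 + 1(399.8) = 399.8
  D: 1029 (inert)

400 kmol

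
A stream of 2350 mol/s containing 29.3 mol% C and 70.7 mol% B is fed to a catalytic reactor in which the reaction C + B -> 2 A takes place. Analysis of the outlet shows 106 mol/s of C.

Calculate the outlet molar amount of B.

1080 mol/s

For C: n = n₀ − 1ξ → 106 = 688.5 − 1ξ, giving ξ = 582.5 mol/s.
Outlet amounts (n = n₀ + ν ξ):
  C: 688.5 − 1(582.5) = 106
  B: 1661 − 1(582.5) = 1079
  A: 0 + 2(582.5) = 1165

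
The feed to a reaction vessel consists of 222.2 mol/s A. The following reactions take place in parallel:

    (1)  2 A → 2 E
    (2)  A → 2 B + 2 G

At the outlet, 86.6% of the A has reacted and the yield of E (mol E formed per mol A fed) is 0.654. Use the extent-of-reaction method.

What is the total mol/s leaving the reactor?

Yield of E: 2ξ₁ / 222.2 = 0.654 → ξ₁ = 72.66 mol/s.
Conversion of A: 2ξ₁ + 1ξ₂ = 0.866 × 222.2 = 192.4 → ξ₂ = 47.11 mol/s.
Outlet amounts (n = n₀ + Σ ν·ξ):
  A: 222.2 − 2(72.66) − 1(47.11) = 29.77
  E: 0 + 2(72.66) = 145.3
  B: 0 + 2(47.11) = 94.21
  G: 0 + 2(47.11) = 94.21
Total out = 29.77 + 145.3 + 94.21 + 94.21 = 363.5 mol/s.

364 mol/s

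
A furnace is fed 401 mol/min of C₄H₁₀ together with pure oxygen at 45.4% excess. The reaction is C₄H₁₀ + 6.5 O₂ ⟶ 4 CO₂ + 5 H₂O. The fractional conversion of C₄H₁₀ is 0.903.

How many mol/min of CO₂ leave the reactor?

Stoichiometric O₂ = 6.5 × 401 = 2606 mol/min; O₂ fed = 2606 × 1.454 = 3790 mol/min.
Fuel reacted = 0.903 × 401 → ξ = 362.1 mol/min.
Outlet (n = n₀ + ν ξ):
  C₄H₁₀: 401 − 1(362.1) = 38.9
  O₂: 3790 − 6.5(362.1) = 1436
  CO₂: 0 + 4(362.1) = 1448
  H₂O: 0 + 5(362.1) = 1811

1450 mol/min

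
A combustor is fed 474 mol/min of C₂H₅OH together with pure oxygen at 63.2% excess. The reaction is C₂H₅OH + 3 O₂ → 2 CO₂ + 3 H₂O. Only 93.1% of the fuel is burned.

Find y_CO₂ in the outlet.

Stoichiometric O₂ = 3 × 474 = 1422 mol/min; O₂ fed = 1422 × 1.632 = 2321 mol/min.
Fuel reacted = 0.931 × 474 → ξ = 441.3 mol/min.
Outlet (n = n₀ + ν ξ):
  C₂H₅OH: 474 − 1(441.3) = 32.71
  O₂: 2321 − 3(441.3) = 996.8
  CO₂: 0 + 2(441.3) = 882.6
  H₂O: 0 + 3(441.3) = 1324
Total out = 3236 mol/min; y_CO₂ = 882.6 / 3236 = 0.2727.

0.273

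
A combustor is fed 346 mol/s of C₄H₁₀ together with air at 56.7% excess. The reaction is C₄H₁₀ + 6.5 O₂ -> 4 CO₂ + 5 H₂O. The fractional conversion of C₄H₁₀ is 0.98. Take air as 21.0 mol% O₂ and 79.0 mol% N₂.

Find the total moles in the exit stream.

17600 mol/s

Stoichiometric O₂ = 6.5 × 346 = 2249 mol/s; O₂ fed = 2249 × 1.567 = 3524 mol/s.
N₂ fed = 3524 × 79/21 = 13260 mol/s.
Fuel reacted = 0.98 × 346 → ξ = 339.1 mol/s.
Outlet (n = n₀ + ν ξ):
  C₄H₁₀: 346 − 1(339.1) = 6.92
  O₂: 3524 − 6.5(339.1) = 1320
  N₂: 13260 (inert)
  CO₂: 0 + 4(339.1) = 1356
  H₂O: 0 + 5(339.1) = 1695
Total out = 6.92 + 1320 + 13260 + 1356 + 1695 = 17640 mol/s.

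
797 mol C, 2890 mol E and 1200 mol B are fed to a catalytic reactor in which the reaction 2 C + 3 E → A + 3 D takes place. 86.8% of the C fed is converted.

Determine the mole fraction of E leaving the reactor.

0.408

C reacted = 0.868 × 797 = 691.8 mol; ν_C = −2, so ξ = 691.8/2 = 345.9 mol.
Outlet amounts (n = n₀ + ν ξ):
  C: 797 − 2(345.9) = 105.2
  E: 2890 − 3(345.9) = 1852
  A: 0 + 1(345.9) = 345.9
  D: 0 + 3(345.9) = 1038
  B: 1200 (inert)
Total out = 4541 mol; y_E = 1852 / 4541 = 0.4079.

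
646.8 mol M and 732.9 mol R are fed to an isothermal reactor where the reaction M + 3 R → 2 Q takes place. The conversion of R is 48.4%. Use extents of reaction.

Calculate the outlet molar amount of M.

R reacted = 0.484 × 732.9 = 354.7 mol; ν_R = −3, so ξ = 354.7/3 = 118.2 mol.
Outlet amounts (n = n₀ + ν ξ):
  M: 646.8 − 1(118.2) = 528.6
  R: 732.9 − 3(118.2) = 378.2
  Q: 0 + 2(118.2) = 236.5

529 mol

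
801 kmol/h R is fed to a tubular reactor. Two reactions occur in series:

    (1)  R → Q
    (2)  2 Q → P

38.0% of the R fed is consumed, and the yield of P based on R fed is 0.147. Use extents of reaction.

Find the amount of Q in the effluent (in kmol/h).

Conversion of R: R consumed = 1ξ₁ = 0.38 × 801 → ξ₁ = 304.4 kmol/h.
Yield of P: 1ξ₂ / 801 = 0.147 → ξ₂ = 117.7 kmol/h.
Outlet amounts (n = n₀ + Σ ν·ξ):
  R: 801 − 1(304.4) = 496.6
  Q: 0 + 1(304.4) − 2(117.7) = 68.89
  P: 0 + 1(117.7) = 117.7

68.9 kmol/h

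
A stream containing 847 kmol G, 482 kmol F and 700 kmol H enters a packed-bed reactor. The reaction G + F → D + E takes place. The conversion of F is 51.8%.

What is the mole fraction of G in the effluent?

F reacted = 0.518 × 482 = 249.7 kmol; ν_F = −1, so ξ = 249.7/1 = 249.7 kmol.
Outlet amounts (n = n₀ + ν ξ):
  G: 847 − 1(249.7) = 597.3
  F: 482 − 1(249.7) = 232.3
  D: 0 + 1(249.7) = 249.7
  E: 0 + 1(249.7) = 249.7
  H: 700 (inert)
Total out = 2029 kmol; y_G = 597.3 / 2029 = 0.2944.

0.294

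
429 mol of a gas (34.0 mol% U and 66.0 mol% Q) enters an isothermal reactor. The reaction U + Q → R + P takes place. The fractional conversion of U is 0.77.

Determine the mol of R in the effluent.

112 mol

U reacted = 0.77 × 145.9 = 112.3 mol; ν_U = −1, so ξ = 112.3/1 = 112.3 mol.
Outlet amounts (n = n₀ + ν ξ):
  U: 145.9 − 1(112.3) = 33.55
  Q: 283.1 − 1(112.3) = 170.8
  R: 0 + 1(112.3) = 112.3
  P: 0 + 1(112.3) = 112.3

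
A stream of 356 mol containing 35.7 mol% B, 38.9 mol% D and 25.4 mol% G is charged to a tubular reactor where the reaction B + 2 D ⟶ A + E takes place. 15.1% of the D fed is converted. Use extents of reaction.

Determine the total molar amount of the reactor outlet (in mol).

346 mol

D reacted = 0.151 × 138.5 = 20.91 mol; ν_D = −2, so ξ = 20.91/2 = 10.46 mol.
Outlet amounts (n = n₀ + ν ξ):
  B: 127.1 − 1(10.46) = 116.6
  D: 138.5 − 2(10.46) = 117.6
  A: 0 + 1(10.46) = 10.46
  E: 0 + 1(10.46) = 10.46
  G: 90.42 (inert)
Total out = 116.6 + 117.6 + 10.46 + 10.46 + 90.42 = 345.5 mol.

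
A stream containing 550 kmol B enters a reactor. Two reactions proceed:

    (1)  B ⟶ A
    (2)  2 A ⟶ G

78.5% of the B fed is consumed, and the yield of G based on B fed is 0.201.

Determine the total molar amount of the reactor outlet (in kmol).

Conversion of B: B consumed = 1ξ₁ = 0.785 × 550 → ξ₁ = 431.8 kmol.
Yield of G: 1ξ₂ / 550 = 0.201 → ξ₂ = 110.6 kmol.
Outlet amounts (n = n₀ + Σ ν·ξ):
  B: 550 − 1(431.8) = 118.2
  A: 0 + 1(431.8) − 2(110.6) = 210.6
  G: 0 + 1(110.6) = 110.6
Total out = 118.2 + 210.6 + 110.6 = 439.4 kmol.

439 kmol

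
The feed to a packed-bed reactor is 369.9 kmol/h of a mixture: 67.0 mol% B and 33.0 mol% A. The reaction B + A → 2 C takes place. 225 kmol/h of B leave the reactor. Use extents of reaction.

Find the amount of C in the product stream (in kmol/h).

For B: n = n₀ − 1ξ → 225 = 247.8 − 1ξ, giving ξ = 22.83 kmol/h.
Outlet amounts (n = n₀ + ν ξ):
  B: 247.8 − 1(22.83) = 225
  A: 122.1 − 1(22.83) = 99.23
  C: 0 + 2(22.83) = 45.67

45.7 kmol/h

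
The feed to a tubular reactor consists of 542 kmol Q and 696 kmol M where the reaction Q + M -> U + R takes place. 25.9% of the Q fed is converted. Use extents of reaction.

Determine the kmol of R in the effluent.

Q reacted = 0.259 × 542 = 140.4 kmol; ν_Q = −1, so ξ = 140.4/1 = 140.4 kmol.
Outlet amounts (n = n₀ + ν ξ):
  Q: 542 − 1(140.4) = 401.6
  M: 696 − 1(140.4) = 555.6
  U: 0 + 1(140.4) = 140.4
  R: 0 + 1(140.4) = 140.4

140 kmol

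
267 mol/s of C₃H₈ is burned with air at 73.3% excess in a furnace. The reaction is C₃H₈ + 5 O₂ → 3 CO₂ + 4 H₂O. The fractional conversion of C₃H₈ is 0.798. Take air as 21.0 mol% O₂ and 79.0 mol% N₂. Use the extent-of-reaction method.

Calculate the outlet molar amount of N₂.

8700 mol/s

Stoichiometric O₂ = 5 × 267 = 1335 mol/s; O₂ fed = 1335 × 1.733 = 2314 mol/s.
N₂ fed = 2314 × 79/21 = 8703 mol/s.
Fuel reacted = 0.798 × 267 → ξ = 213.1 mol/s.
Outlet (n = n₀ + ν ξ):
  C₃H₈: 267 − 1(213.1) = 53.93
  O₂: 2314 − 5(213.1) = 1248
  N₂: 8703 (inert)
  CO₂: 0 + 3(213.1) = 639.2
  H₂O: 0 + 4(213.1) = 852.3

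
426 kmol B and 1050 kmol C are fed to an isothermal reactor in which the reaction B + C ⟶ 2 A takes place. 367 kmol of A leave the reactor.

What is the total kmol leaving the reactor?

1480 kmol

For A: n = n₀ + 2ξ → 367 = 0 + 2ξ, giving ξ = 183.5 kmol.
Outlet amounts (n = n₀ + ν ξ):
  B: 426 − 1(183.5) = 242.5
  C: 1050 − 1(183.5) = 866.5
  A: 0 + 2(183.5) = 367
Total out = 242.5 + 866.5 + 367 = 1476 kmol.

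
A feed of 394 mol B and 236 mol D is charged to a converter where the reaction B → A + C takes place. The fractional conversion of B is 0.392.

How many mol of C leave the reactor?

154 mol

B reacted = 0.392 × 394 = 154.4 mol; ν_B = −1, so ξ = 154.4/1 = 154.4 mol.
Outlet amounts (n = n₀ + ν ξ):
  B: 394 − 1(154.4) = 239.6
  A: 0 + 1(154.4) = 154.4
  C: 0 + 1(154.4) = 154.4
  D: 236 (inert)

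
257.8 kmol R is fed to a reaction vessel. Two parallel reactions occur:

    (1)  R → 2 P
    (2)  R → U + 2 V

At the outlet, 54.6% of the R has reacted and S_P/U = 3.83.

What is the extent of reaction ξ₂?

ξ₂ = 48.3 kmol

Conversion of R: R consumed = 0.546 × 257.8 = 140.8 kmol = 1ξ₁ + 1ξ₂.
Selectivity: 2ξ₁ / (1ξ₂) = 3.83 → ξ₁ = 1.915 ξ₂.
Substitute: (1·1.915 + 1) ξ₂ = 140.8 → ξ₂ = 48.29 kmol, ξ₁ = 92.47 kmol.
Outlet amounts (n = n₀ + Σ ν·ξ):
  R: 257.8 − 1(92.47) − 1(48.29) = 117
  P: 0 + 2(92.47) = 184.9
  U: 0 + 1(48.29) = 48.29
  V: 0 + 2(48.29) = 96.58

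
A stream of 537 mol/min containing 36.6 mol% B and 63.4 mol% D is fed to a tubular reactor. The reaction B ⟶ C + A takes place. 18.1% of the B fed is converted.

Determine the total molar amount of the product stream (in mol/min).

573 mol/min

B reacted = 0.181 × 196.5 = 35.57 mol/min; ν_B = −1, so ξ = 35.57/1 = 35.57 mol/min.
Outlet amounts (n = n₀ + ν ξ):
  B: 196.5 − 1(35.57) = 161
  C: 0 + 1(35.57) = 35.57
  A: 0 + 1(35.57) = 35.57
  D: 340.5 (inert)
Total out = 161 + 35.57 + 35.57 + 340.5 = 572.6 mol/min.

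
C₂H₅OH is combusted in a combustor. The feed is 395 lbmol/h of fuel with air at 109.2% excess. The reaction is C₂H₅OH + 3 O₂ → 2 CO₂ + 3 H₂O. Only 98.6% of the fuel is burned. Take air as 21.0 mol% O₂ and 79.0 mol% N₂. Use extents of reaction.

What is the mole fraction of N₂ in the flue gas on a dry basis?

0.817

Stoichiometric O₂ = 3 × 395 = 1185 lbmol/h; O₂ fed = 1185 × 2.092 = 2479 lbmol/h.
N₂ fed = 2479 × 79/21 = 9326 lbmol/h.
Fuel reacted = 0.986 × 395 → ξ = 389.5 lbmol/h.
Outlet (n = n₀ + ν ξ):
  C₂H₅OH: 395 − 1(389.5) = 5.53
  O₂: 2479 − 3(389.5) = 1311
  N₂: 9326 (inert)
  CO₂: 0 + 2(389.5) = 778.9
  H₂O: 0 + 3(389.5) = 1168
Dry total = 11420 lbmol/h; y_N₂ (dry) = 9326 / 11420 = 0.8166.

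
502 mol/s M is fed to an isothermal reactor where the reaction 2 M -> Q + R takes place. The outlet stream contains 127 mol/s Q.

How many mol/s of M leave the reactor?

For Q: n = n₀ + 1ξ → 127 = 0 + 1ξ, giving ξ = 127 mol/s.
Outlet amounts (n = n₀ + ν ξ):
  M: 502 − 2(127) = 248
  Q: 0 + 1(127) = 127
  R: 0 + 1(127) = 127

248 mol/s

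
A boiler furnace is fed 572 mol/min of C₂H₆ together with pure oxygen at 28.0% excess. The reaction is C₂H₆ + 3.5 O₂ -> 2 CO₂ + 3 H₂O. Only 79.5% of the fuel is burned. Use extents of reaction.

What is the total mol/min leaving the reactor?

3360 mol/min

Stoichiometric O₂ = 3.5 × 572 = 2002 mol/min; O₂ fed = 2002 × 1.280 = 2563 mol/min.
Fuel reacted = 0.795 × 572 → ξ = 454.7 mol/min.
Outlet (n = n₀ + ν ξ):
  C₂H₆: 572 − 1(454.7) = 117.3
  O₂: 2563 − 3.5(454.7) = 971
  CO₂: 0 + 2(454.7) = 909.5
  H₂O: 0 + 3(454.7) = 1364
Total out = 117.3 + 971 + 909.5 + 1364 = 3362 mol/min.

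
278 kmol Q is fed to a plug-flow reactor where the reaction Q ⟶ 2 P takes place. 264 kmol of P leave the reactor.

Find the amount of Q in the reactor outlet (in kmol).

For P: n = n₀ + 2ξ → 264 = 0 + 2ξ, giving ξ = 132 kmol.
Outlet amounts (n = n₀ + ν ξ):
  Q: 278 − 1(132) = 146
  P: 0 + 2(132) = 264

146 kmol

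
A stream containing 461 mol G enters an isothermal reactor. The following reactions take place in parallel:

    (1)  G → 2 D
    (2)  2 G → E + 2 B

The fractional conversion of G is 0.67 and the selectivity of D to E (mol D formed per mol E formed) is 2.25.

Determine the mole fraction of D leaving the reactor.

Conversion of G: G consumed = 0.67 × 461 = 308.9 mol = 1ξ₁ + 2ξ₂.
Selectivity: 2ξ₁ / (1ξ₂) = 2.25 → ξ₁ = 1.125 ξ₂.
Substitute: (1·1.125 + 2) ξ₂ = 308.9 → ξ₂ = 98.84 mol, ξ₁ = 111.2 mol.
Outlet amounts (n = n₀ + Σ ν·ξ):
  G: 461 − 1(111.2) − 2(98.84) = 152.1
  D: 0 + 2(111.2) = 222.4
  E: 0 + 1(98.84) = 98.84
  B: 0 + 2(98.84) = 197.7
Total out = 671 mol; y_D = 222.4 / 671 = 0.3314.

0.331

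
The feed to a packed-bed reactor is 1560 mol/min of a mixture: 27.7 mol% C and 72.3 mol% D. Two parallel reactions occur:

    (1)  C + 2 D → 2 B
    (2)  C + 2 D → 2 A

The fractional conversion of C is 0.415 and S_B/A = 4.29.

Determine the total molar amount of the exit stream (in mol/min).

Conversion of C: C consumed = 0.415 × 432.1 = 179.3 mol/min = 1ξ₁ + 1ξ₂.
Selectivity: 2ξ₁ / (2ξ₂) = 4.29 → ξ₁ = 4.29 ξ₂.
Substitute: (1·4.29 + 1) ξ₂ = 179.3 → ξ₂ = 33.9 mol/min, ξ₁ = 145.4 mol/min.
Outlet amounts (n = n₀ + Σ ν·ξ):
  C: 432.1 − 1(145.4) − 1(33.9) = 252.8
  D: 1128 − 2(145.4) − 2(33.9) = 769.2
  B: 0 + 2(145.4) = 290.9
  A: 0 + 2(33.9) = 67.8
Total out = 252.8 + 769.2 + 290.9 + 67.8 = 1381 mol/min.

1380 mol/min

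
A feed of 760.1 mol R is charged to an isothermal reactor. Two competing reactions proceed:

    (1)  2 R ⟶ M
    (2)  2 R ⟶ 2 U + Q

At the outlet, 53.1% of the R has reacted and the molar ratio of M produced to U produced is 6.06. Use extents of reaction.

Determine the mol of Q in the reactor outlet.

15.4 mol

Conversion of R: R consumed = 0.531 × 760.1 = 403.6 mol = 2ξ₁ + 2ξ₂.
Selectivity: 1ξ₁ / (2ξ₂) = 6.06 → ξ₁ = 12.12 ξ₂.
Substitute: (2·12.12 + 2) ξ₂ = 403.6 → ξ₂ = 15.38 mol, ξ₁ = 186.4 mol.
Outlet amounts (n = n₀ + Σ ν·ξ):
  R: 760.1 − 2(186.4) − 2(15.38) = 356.5
  M: 0 + 1(186.4) = 186.4
  U: 0 + 2(15.38) = 30.76
  Q: 0 + 1(15.38) = 15.38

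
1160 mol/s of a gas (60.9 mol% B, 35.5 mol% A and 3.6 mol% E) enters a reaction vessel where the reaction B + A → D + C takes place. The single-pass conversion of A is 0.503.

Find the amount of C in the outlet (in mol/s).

A reacted = 0.503 × 411.8 = 207.1 mol/s; ν_A = −1, so ξ = 207.1/1 = 207.1 mol/s.
Outlet amounts (n = n₀ + ν ξ):
  B: 706.4 − 1(207.1) = 499.3
  A: 411.8 − 1(207.1) = 204.7
  D: 0 + 1(207.1) = 207.1
  C: 0 + 1(207.1) = 207.1
  E: 41.76 (inert)

207 mol/s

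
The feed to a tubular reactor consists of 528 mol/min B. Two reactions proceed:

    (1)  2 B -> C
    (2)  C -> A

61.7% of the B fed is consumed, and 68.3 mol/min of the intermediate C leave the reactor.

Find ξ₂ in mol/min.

ξ₂ = 94.6 mol/min

Conversion of B: B consumed = 2ξ₁ = 0.617 × 528 → ξ₁ = 162.9 mol/min.
C balance: n_C = 0 + 1ξ₁ − 1ξ₂ = 68.3 → ξ₂ = (1·162.9 − 68.3)/1 = 94.59 mol/min.
Outlet amounts (n = n₀ + Σ ν·ξ):
  B: 528 − 2(162.9) = 202.2
  C: 0 + 1(162.9) − 1(94.59) = 68.3
  A: 0 + 1(94.59) = 94.59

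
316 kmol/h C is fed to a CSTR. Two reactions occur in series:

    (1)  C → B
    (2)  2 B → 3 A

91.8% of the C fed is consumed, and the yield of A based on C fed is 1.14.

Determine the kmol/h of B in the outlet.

49.9 kmol/h

Conversion of C: C consumed = 1ξ₁ = 0.918 × 316 → ξ₁ = 290.1 kmol/h.
Yield of A: 3ξ₂ / 316 = 1.14 → ξ₂ = 120.1 kmol/h.
Outlet amounts (n = n₀ + Σ ν·ξ):
  C: 316 − 1(290.1) = 25.91
  B: 0 + 1(290.1) − 2(120.1) = 49.93
  A: 0 + 3(120.1) = 360.2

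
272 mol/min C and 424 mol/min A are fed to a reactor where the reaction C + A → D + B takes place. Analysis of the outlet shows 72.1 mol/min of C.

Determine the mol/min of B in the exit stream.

200 mol/min

For C: n = n₀ − 1ξ → 72.1 = 272 − 1ξ, giving ξ = 199.9 mol/min.
Outlet amounts (n = n₀ + ν ξ):
  C: 272 − 1(199.9) = 72.1
  A: 424 − 1(199.9) = 224.1
  D: 0 + 1(199.9) = 199.9
  B: 0 + 1(199.9) = 199.9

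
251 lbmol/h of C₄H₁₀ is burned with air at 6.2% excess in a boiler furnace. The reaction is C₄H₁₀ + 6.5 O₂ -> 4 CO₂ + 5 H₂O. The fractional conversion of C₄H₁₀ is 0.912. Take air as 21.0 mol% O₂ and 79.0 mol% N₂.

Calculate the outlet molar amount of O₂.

245 lbmol/h

Stoichiometric O₂ = 6.5 × 251 = 1632 lbmol/h; O₂ fed = 1632 × 1.062 = 1733 lbmol/h.
N₂ fed = 1733 × 79/21 = 6518 lbmol/h.
Fuel reacted = 0.912 × 251 → ξ = 228.9 lbmol/h.
Outlet (n = n₀ + ν ξ):
  C₄H₁₀: 251 − 1(228.9) = 22.09
  O₂: 1733 − 6.5(228.9) = 244.7
  N₂: 6518 (inert)
  CO₂: 0 + 4(228.9) = 915.6
  H₂O: 0 + 5(228.9) = 1145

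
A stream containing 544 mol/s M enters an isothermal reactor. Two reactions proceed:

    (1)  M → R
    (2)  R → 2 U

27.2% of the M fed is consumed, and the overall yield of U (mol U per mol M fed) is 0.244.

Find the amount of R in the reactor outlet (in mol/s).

Conversion of M: M consumed = 1ξ₁ = 0.272 × 544 → ξ₁ = 148 mol/s.
Yield of U: 2ξ₂ / 544 = 0.244 → ξ₂ = 66.37 mol/s.
Outlet amounts (n = n₀ + Σ ν·ξ):
  M: 544 − 1(148) = 396
  R: 0 + 1(148) − 1(66.37) = 81.6
  U: 0 + 2(66.37) = 132.7

81.6 mol/s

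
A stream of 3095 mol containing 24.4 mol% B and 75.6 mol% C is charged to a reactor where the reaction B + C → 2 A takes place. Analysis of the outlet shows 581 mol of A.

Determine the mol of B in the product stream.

For A: n = n₀ + 2ξ → 581 = 0 + 2ξ, giving ξ = 290.5 mol.
Outlet amounts (n = n₀ + ν ξ):
  B: 755.2 − 1(290.5) = 464.7
  C: 2340 − 1(290.5) = 2049
  A: 0 + 2(290.5) = 581

465 mol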